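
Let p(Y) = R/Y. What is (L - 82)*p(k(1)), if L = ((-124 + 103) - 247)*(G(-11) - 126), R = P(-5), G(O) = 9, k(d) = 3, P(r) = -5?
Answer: -156370/3 ≈ -52123.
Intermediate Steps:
R = -5
p(Y) = -5/Y
L = 31356 (L = ((-124 + 103) - 247)*(9 - 126) = (-21 - 247)*(-117) = -268*(-117) = 31356)
(L - 82)*p(k(1)) = (31356 - 82)*(-5/3) = 31274*(-5*⅓) = 31274*(-5/3) = -156370/3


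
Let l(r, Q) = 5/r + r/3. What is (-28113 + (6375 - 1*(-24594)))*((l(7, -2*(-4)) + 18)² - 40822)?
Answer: -2421770768/21 ≈ -1.1532e+8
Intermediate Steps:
l(r, Q) = 5/r + r/3 (l(r, Q) = 5/r + r*(⅓) = 5/r + r/3)
(-28113 + (6375 - 1*(-24594)))*((l(7, -2*(-4)) + 18)² - 40822) = (-28113 + (6375 - 1*(-24594)))*(((5/7 + (⅓)*7) + 18)² - 40822) = (-28113 + (6375 + 24594))*(((5*(⅐) + 7/3) + 18)² - 40822) = (-28113 + 30969)*(((5/7 + 7/3) + 18)² - 40822) = 2856*((64/21 + 18)² - 40822) = 2856*((442/21)² - 40822) = 2856*(195364/441 - 40822) = 2856*(-17807138/441) = -2421770768/21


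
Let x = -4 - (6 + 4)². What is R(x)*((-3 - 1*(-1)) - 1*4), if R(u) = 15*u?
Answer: 9360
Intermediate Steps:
x = -104 (x = -4 - 1*10² = -4 - 1*100 = -4 - 100 = -104)
R(x)*((-3 - 1*(-1)) - 1*4) = (15*(-104))*((-3 - 1*(-1)) - 1*4) = -1560*((-3 + 1) - 4) = -1560*(-2 - 4) = -1560*(-6) = 9360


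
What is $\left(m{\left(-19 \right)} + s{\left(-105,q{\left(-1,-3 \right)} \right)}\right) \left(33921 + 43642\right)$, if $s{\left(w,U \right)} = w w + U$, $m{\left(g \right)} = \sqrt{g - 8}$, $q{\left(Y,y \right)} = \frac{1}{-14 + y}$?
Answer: $\frac{14537167712}{17} + 232689 i \sqrt{3} \approx 8.5513 \cdot 10^{8} + 4.0303 \cdot 10^{5} i$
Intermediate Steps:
$m{\left(g \right)} = \sqrt{-8 + g}$
$s{\left(w,U \right)} = U + w^{2}$ ($s{\left(w,U \right)} = w^{2} + U = U + w^{2}$)
$\left(m{\left(-19 \right)} + s{\left(-105,q{\left(-1,-3 \right)} \right)}\right) \left(33921 + 43642\right) = \left(\sqrt{-8 - 19} + \left(\frac{1}{-14 - 3} + \left(-105\right)^{2}\right)\right) \left(33921 + 43642\right) = \left(\sqrt{-27} + \left(\frac{1}{-17} + 11025\right)\right) 77563 = \left(3 i \sqrt{3} + \left(- \frac{1}{17} + 11025\right)\right) 77563 = \left(3 i \sqrt{3} + \frac{187424}{17}\right) 77563 = \left(\frac{187424}{17} + 3 i \sqrt{3}\right) 77563 = \frac{14537167712}{17} + 232689 i \sqrt{3}$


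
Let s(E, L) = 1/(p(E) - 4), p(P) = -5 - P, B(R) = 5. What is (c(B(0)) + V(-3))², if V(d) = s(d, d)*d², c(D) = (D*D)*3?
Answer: 21609/4 ≈ 5402.3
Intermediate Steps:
s(E, L) = 1/(-9 - E) (s(E, L) = 1/((-5 - E) - 4) = 1/(-9 - E))
c(D) = 3*D² (c(D) = D²*3 = 3*D²)
V(d) = -d²/(9 + d) (V(d) = (-1/(9 + d))*d² = -d²/(9 + d))
(c(B(0)) + V(-3))² = (3*5² - 1*(-3)²/(9 - 3))² = (3*25 - 1*9/6)² = (75 - 1*9*⅙)² = (75 - 3/2)² = (147/2)² = 21609/4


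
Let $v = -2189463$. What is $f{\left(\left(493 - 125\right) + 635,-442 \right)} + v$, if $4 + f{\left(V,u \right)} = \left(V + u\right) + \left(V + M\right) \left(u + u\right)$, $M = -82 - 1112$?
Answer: $-2020062$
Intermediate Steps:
$M = -1194$
$f{\left(V,u \right)} = -4 + V + u + 2 u \left(-1194 + V\right)$ ($f{\left(V,u \right)} = -4 + \left(\left(V + u\right) + \left(V - 1194\right) \left(u + u\right)\right) = -4 + \left(\left(V + u\right) + \left(-1194 + V\right) 2 u\right) = -4 + \left(\left(V + u\right) + 2 u \left(-1194 + V\right)\right) = -4 + \left(V + u + 2 u \left(-1194 + V\right)\right) = -4 + V + u + 2 u \left(-1194 + V\right)$)
$f{\left(\left(493 - 125\right) + 635,-442 \right)} + v = \left(-4 + \left(\left(493 - 125\right) + 635\right) - -1055054 + 2 \left(\left(493 - 125\right) + 635\right) \left(-442\right)\right) - 2189463 = \left(-4 + \left(368 + 635\right) + 1055054 + 2 \left(368 + 635\right) \left(-442\right)\right) - 2189463 = \left(-4 + 1003 + 1055054 + 2 \cdot 1003 \left(-442\right)\right) - 2189463 = \left(-4 + 1003 + 1055054 - 886652\right) - 2189463 = 169401 - 2189463 = -2020062$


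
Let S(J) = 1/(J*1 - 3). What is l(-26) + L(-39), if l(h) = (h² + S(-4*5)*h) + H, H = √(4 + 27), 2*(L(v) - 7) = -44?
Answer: 15229/23 + √31 ≈ 667.70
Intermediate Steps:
L(v) = -15 (L(v) = 7 + (½)*(-44) = 7 - 22 = -15)
H = √31 ≈ 5.5678
S(J) = 1/(-3 + J) (S(J) = 1/(J - 3) = 1/(-3 + J))
l(h) = √31 + h² - h/23 (l(h) = (h² + h/(-3 - 4*5)) + √31 = (h² + h/(-3 - 20)) + √31 = (h² + h/(-23)) + √31 = (h² - h/23) + √31 = √31 + h² - h/23)
l(-26) + L(-39) = (√31 + (-26)² - 1/23*(-26)) - 15 = (√31 + 676 + 26/23) - 15 = (15574/23 + √31) - 15 = 15229/23 + √31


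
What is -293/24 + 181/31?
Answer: -4739/744 ≈ -6.3696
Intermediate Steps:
-293/24 + 181/31 = -4739/744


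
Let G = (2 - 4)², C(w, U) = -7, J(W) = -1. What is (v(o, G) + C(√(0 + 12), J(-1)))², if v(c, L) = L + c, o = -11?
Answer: 196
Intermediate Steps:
G = 4 (G = (-2)² = 4)
(v(o, G) + C(√(0 + 12), J(-1)))² = ((4 - 11) - 7)² = (-7 - 7)² = (-14)² = 196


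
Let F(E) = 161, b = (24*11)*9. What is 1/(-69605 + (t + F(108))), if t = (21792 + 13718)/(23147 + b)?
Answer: -25523/1772383702 ≈ -1.4400e-5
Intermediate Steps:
b = 2376 (b = 264*9 = 2376)
t = 35510/25523 (t = (21792 + 13718)/(23147 + 2376) = 35510/25523 ≈ 1.3913)
1/(-69605 + (t + F(108))) = 1/(-69605 + (35510/25523 + 161)) = 1/(-69605 + 4144713/25523) = 1/(-1772383702/25523) = -25523/1772383702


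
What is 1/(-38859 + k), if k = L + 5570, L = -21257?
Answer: -1/54546 ≈ -1.8333e-5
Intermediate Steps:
k = -15687 (k = -21257 + 5570 = -15687)
1/(-38859 + k) = 1/(-38859 - 15687) = 1/(-54546) = -1/54546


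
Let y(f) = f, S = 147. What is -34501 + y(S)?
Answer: -34354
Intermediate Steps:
-34501 + y(S) = -34501 + 147 = -34354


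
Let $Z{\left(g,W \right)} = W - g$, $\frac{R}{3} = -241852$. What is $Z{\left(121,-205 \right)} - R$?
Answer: $725230$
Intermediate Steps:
$R = -725556$ ($R = 3 \left(-241852\right) = -725556$)
$Z{\left(121,-205 \right)} - R = \left(-205 - 121\right) - -725556 = \left(-205 - 121\right) + 725556 = -326 + 725556 = 725230$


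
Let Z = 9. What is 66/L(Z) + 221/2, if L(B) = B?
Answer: 707/6 ≈ 117.83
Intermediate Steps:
66/L(Z) + 221/2 = 66/9 + 221/2 = 66*(⅑) + 221*(½) = 22/3 + 221/2 = 707/6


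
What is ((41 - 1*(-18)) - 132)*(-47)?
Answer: 3431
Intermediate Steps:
((41 - 1*(-18)) - 132)*(-47) = ((41 + 18) - 132)*(-47) = (59 - 132)*(-47) = -73*(-47) = 3431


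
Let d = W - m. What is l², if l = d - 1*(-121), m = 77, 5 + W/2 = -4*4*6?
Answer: 24964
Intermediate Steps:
W = -202 (W = -10 + 2*(-4*4*6) = -10 + 2*(-16*6) = -10 + 2*(-96) = -10 - 192 = -202)
d = -279 (d = -202 - 1*77 = -202 - 77 = -279)
l = -158 (l = -279 - 1*(-121) = -279 + 121 = -158)
l² = (-158)² = 24964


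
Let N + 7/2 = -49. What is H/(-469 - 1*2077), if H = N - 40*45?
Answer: 195/268 ≈ 0.72761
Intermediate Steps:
N = -105/2 (N = -7/2 - 49 = -105/2 ≈ -52.500)
H = -3705/2 (H = -105/2 - 40*45 = -105/2 - 1800 = -3705/2 ≈ -1852.5)
H/(-469 - 1*2077) = -3705/(2*(-469 - 1*2077)) = -3705/(2*(-469 - 2077)) = -3705/2/(-2546) = -3705/2*(-1/2546) = 195/268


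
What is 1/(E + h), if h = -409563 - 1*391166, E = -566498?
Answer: -1/1367227 ≈ -7.3141e-7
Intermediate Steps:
h = -800729 (h = -409563 - 391166 = -800729)
1/(E + h) = 1/(-566498 - 800729) = 1/(-1367227) = -1/1367227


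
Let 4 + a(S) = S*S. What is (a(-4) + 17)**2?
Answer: 841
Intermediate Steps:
a(S) = -4 + S**2 (a(S) = -4 + S*S = -4 + S**2)
(a(-4) + 17)**2 = ((-4 + (-4)**2) + 17)**2 = ((-4 + 16) + 17)**2 = (12 + 17)**2 = 29**2 = 841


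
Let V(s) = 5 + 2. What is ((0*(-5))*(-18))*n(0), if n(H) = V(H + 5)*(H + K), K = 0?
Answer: 0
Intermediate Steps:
V(s) = 7
n(H) = 7*H (n(H) = 7*(H + 0) = 7*H)
((0*(-5))*(-18))*n(0) = ((0*(-5))*(-18))*(7*0) = (0*(-18))*0 = 0*0 = 0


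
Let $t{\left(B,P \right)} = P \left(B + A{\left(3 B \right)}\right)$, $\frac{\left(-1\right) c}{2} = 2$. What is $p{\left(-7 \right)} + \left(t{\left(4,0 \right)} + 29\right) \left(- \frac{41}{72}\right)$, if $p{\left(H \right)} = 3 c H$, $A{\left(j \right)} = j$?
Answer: $\frac{4859}{72} \approx 67.486$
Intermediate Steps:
$c = -4$ ($c = \left(-2\right) 2 = -4$)
$p{\left(H \right)} = - 12 H$ ($p{\left(H \right)} = 3 \left(-4\right) H = - 12 H$)
$t{\left(B,P \right)} = 4 B P$ ($t{\left(B,P \right)} = P \left(B + 3 B\right) = P 4 B = 4 B P$)
$p{\left(-7 \right)} + \left(t{\left(4,0 \right)} + 29\right) \left(- \frac{41}{72}\right) = \left(-12\right) \left(-7\right) + \left(4 \cdot 4 \cdot 0 + 29\right) \left(- \frac{41}{72}\right) = 84 + \left(0 + 29\right) \left(\left(-41\right) \frac{1}{72}\right) = 84 + 29 \left(- \frac{41}{72}\right) = 84 - \frac{1189}{72} = \frac{4859}{72}$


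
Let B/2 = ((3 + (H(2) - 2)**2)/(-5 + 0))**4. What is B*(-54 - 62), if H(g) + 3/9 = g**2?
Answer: -1696294912/4100625 ≈ -413.67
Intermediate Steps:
H(g) = -1/3 + g**2
B = 14623232/4100625 (B = 2*((3 + ((-1/3 + 2**2) - 2)**2)/(-5 + 0))**4 = 2*((3 + ((-1/3 + 4) - 2)**2)/(-5))**4 = 2*((3 + (11/3 - 2)**2)*(-1/5))**4 = 2*((3 + (5/3)**2)*(-1/5))**4 = 2*((3 + 25/9)*(-1/5))**4 = 2*((52/9)*(-1/5))**4 = 2*(-52/45)**4 = 2*(7311616/4100625) = 14623232/4100625 ≈ 3.5661)
B*(-54 - 62) = 14623232*(-54 - 62)/4100625 = (14623232/4100625)*(-116) = -1696294912/4100625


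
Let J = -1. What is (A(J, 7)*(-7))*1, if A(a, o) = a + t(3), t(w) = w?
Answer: -14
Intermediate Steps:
A(a, o) = 3 + a (A(a, o) = a + 3 = 3 + a)
(A(J, 7)*(-7))*1 = ((3 - 1)*(-7))*1 = (2*(-7))*1 = -14*1 = -14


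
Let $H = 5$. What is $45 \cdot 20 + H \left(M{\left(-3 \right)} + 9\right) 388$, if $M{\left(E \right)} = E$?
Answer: $12540$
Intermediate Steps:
$45 \cdot 20 + H \left(M{\left(-3 \right)} + 9\right) 388 = 45 \cdot 20 + 5 \left(-3 + 9\right) 388 = 900 + 5 \cdot 6 \cdot 388 = 900 + 30 \cdot 388 = 900 + 11640 = 12540$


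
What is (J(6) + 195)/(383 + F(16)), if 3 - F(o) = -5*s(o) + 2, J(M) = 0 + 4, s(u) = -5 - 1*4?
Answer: 199/339 ≈ 0.58702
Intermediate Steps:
s(u) = -9 (s(u) = -5 - 4 = -9)
J(M) = 4
F(o) = -44 (F(o) = 3 - (-5*(-9) + 2) = 3 - (45 + 2) = 3 - 1*47 = 3 - 47 = -44)
(J(6) + 195)/(383 + F(16)) = (4 + 195)/(383 - 44) = 199/339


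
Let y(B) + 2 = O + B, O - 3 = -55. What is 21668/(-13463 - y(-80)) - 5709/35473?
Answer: -844724225/472819617 ≈ -1.7866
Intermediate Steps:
O = -52 (O = 3 - 55 = -52)
y(B) = -54 + B (y(B) = -2 + (-52 + B) = -54 + B)
21668/(-13463 - y(-80)) - 5709/35473 = 21668/(-13463 - (-54 - 80)) - 5709/35473 = 21668/(-13463 - 1*(-134)) - 5709*1/35473 = 21668/(-13463 + 134) - 5709/35473 = 21668/(-13329) - 5709/35473 = 21668*(-1/13329) - 5709/35473 = -21668/13329 - 5709/35473 = -844724225/472819617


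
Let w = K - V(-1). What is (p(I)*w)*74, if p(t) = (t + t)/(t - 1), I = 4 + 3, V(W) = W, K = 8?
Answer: 1554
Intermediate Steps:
I = 7
w = 9 (w = 8 - 1*(-1) = 8 + 1 = 9)
p(t) = 2*t/(-1 + t) (p(t) = (2*t)/(-1 + t) = 2*t/(-1 + t))
(p(I)*w)*74 = ((2*7/(-1 + 7))*9)*74 = ((2*7/6)*9)*74 = ((2*7*(1/6))*9)*74 = ((7/3)*9)*74 = 21*74 = 1554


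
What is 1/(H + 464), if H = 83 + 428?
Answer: 1/975 ≈ 0.0010256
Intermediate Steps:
H = 511
1/(H + 464) = 1/(511 + 464) = 1/975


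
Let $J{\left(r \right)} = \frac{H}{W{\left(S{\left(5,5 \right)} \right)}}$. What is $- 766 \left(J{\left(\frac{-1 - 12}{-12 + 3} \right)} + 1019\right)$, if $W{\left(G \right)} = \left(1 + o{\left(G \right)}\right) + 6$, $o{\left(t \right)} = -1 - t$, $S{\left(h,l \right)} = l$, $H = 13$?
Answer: $-790512$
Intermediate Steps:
$W{\left(G \right)} = 6 - G$ ($W{\left(G \right)} = \left(1 - \left(1 + G\right)\right) + 6 = - G + 6 = 6 - G$)
$J{\left(r \right)} = 13$ ($J{\left(r \right)} = \frac{13}{6 - 5} = \frac{13}{1} = 13 \cdot 1 = 13$)
$- 766 \left(J{\left(\frac{-1 - 12}{-12 + 3} \right)} + 1019\right) = - 766 \left(13 + 1019\right) = \left(-766\right) 1032 = -790512$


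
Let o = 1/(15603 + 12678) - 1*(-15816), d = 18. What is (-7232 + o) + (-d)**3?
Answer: 77829313/28281 ≈ 2752.0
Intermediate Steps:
o = 447292297/28281 (o = 1/28281 + 15816 = 447292297/28281 ≈ 15816.)
(-7232 + o) + (-d)**3 = (-7232 + 447292297/28281) + (-1*18)**3 = 242764105/28281 + (-18)**3 = 242764105/28281 - 5832 = 77829313/28281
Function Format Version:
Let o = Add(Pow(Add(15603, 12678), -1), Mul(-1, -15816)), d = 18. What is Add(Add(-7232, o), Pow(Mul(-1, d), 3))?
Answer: Rational(77829313, 28281) ≈ 2752.0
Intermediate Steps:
o = Rational(447292297, 28281) (o = Add(Pow(28281, -1), 15816) = Add(Rational(1, 28281), 15816) = Rational(447292297, 28281) ≈ 15816.)
Add(Add(-7232, o), Pow(Mul(-1, d), 3)) = Add(Add(-7232, Rational(447292297, 28281)), Pow(Mul(-1, 18), 3)) = Add(Rational(242764105, 28281), Pow(-18, 3)) = Add(Rational(242764105, 28281), -5832) = Rational(77829313, 28281)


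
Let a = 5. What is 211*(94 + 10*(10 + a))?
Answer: 51484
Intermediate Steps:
211*(94 + 10*(10 + a)) = 211*(94 + 10*(10 + 5)) = 211*(94 + 10*15) = 211*(94 + 150) = 211*244 = 51484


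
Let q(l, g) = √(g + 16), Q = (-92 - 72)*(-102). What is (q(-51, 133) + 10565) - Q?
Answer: -6163 + √149 ≈ -6150.8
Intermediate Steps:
Q = 16728 (Q = -164*(-102) = 16728)
q(l, g) = √(16 + g)
(q(-51, 133) + 10565) - Q = (√(16 + 133) + 10565) - 1*16728 = (√149 + 10565) - 16728 = (10565 + √149) - 16728 = -6163 + √149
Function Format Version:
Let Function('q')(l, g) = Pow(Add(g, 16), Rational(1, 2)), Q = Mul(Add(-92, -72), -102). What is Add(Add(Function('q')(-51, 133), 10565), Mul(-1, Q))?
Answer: Add(-6163, Pow(149, Rational(1, 2))) ≈ -6150.8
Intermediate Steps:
Q = 16728 (Q = Mul(-164, -102) = 16728)
Function('q')(l, g) = Pow(Add(16, g), Rational(1, 2))
Add(Add(Function('q')(-51, 133), 10565), Mul(-1, Q)) = Add(Add(Pow(Add(16, 133), Rational(1, 2)), 10565), Mul(-1, 16728)) = Add(Add(Pow(149, Rational(1, 2)), 10565), -16728) = Add(Add(10565, Pow(149, Rational(1, 2))), -16728) = Add(-6163, Pow(149, Rational(1, 2)))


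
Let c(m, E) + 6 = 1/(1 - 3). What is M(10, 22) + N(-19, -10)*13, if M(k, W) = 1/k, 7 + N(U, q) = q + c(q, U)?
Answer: -1527/5 ≈ -305.40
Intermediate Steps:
c(m, E) = -13/2 (c(m, E) = -6 + 1/(1 - 3) = -6 + 1/(-2) = -6 - ½ = -13/2)
N(U, q) = -27/2 + q (N(U, q) = -7 + (q - 13/2) = -7 + (-13/2 + q) = -27/2 + q)
M(10, 22) + N(-19, -10)*13 = 1/10 + (-27/2 - 10)*13 = ⅒ - 47/2*13 = ⅒ - 611/2 = -1527/5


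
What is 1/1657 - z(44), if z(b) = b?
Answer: -72907/1657 ≈ -43.999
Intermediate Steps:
1/1657 - z(44) = 1/1657 - 1*44 = 1/1657 - 44 = -72907/1657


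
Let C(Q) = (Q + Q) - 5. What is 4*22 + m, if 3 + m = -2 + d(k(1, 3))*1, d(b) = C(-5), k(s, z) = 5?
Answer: 68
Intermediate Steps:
C(Q) = -5 + 2*Q (C(Q) = 2*Q - 5 = -5 + 2*Q)
d(b) = -15 (d(b) = -5 + 2*(-5) = -5 - 10 = -15)
m = -20 (m = -3 + (-2 - 15*1) = -3 + (-2 - 15) = -3 - 17 = -20)
4*22 + m = 4*22 - 20 = 88 - 20 = 68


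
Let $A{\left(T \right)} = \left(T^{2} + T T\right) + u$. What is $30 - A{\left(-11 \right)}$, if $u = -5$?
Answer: $-207$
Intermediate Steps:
$A{\left(T \right)} = -5 + 2 T^{2}$ ($A{\left(T \right)} = \left(T^{2} + T T\right) - 5 = \left(T^{2} + T^{2}\right) - 5 = 2 T^{2} - 5 = -5 + 2 T^{2}$)
$30 - A{\left(-11 \right)} = 30 - \left(-5 + 2 \left(-11\right)^{2}\right) = 30 - \left(-5 + 2 \cdot 121\right) = 30 - \left(-5 + 242\right) = 30 - 237 = -207$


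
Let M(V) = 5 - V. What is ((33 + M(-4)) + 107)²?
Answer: 22201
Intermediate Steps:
((33 + M(-4)) + 107)² = ((33 + (5 - 1*(-4))) + 107)² = ((33 + (5 + 4)) + 107)² = ((33 + 9) + 107)² = (42 + 107)² = 149² = 22201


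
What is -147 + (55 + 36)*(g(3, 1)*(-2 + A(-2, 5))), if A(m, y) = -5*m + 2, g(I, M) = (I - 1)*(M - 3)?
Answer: -3787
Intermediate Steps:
g(I, M) = (-1 + I)*(-3 + M)
A(m, y) = 2 - 5*m
-147 + (55 + 36)*(g(3, 1)*(-2 + A(-2, 5))) = -147 + (55 + 36)*((3 - 1*1 - 3*3 + 3*1)*(-2 + (2 - 5*(-2)))) = -147 + 91*((3 - 1 - 9 + 3)*(-2 + (2 + 10))) = -147 + 91*(-4*(-2 + 12)) = -147 + 91*(-4*10) = -147 + 91*(-40) = -147 - 3640 = -3787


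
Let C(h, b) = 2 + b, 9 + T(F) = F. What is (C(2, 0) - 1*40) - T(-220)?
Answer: 191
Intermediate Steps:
T(F) = -9 + F
(C(2, 0) - 1*40) - T(-220) = ((2 + 0) - 1*40) - (-9 - 220) = (2 - 40) - 1*(-229) = -38 + 229 = 191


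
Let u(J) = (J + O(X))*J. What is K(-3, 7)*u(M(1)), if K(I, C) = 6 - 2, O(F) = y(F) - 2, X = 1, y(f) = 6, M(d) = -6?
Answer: 48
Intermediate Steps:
O(F) = 4 (O(F) = 6 - 2 = 4)
K(I, C) = 4
u(J) = J*(4 + J) (u(J) = (J + 4)*J = (4 + J)*J = J*(4 + J))
K(-3, 7)*u(M(1)) = 4*(-6*(4 - 6)) = 4*(-6*(-2)) = 4*12 = 48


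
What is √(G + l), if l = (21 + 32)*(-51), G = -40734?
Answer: I*√43437 ≈ 208.42*I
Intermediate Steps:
l = -2703 (l = 53*(-51) = -2703)
√(G + l) = √(-40734 - 2703) = √(-43437) = I*√43437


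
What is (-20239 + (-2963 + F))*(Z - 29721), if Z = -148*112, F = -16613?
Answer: 1843315055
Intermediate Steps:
Z = -16576
(-20239 + (-2963 + F))*(Z - 29721) = (-20239 + (-2963 - 16613))*(-16576 - 29721) = (-20239 - 19576)*(-46297) = -39815*(-46297) = 1843315055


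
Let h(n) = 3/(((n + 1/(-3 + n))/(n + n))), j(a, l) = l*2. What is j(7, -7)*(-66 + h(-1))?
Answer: 4284/5 ≈ 856.80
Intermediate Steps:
j(a, l) = 2*l
h(n) = 6*n/(n + 1/(-3 + n)) (h(n) = 3/(((n + 1/(-3 + n))/((2*n)))) = 3/(((n + 1/(-3 + n))*(1/(2*n)))) = 3/(((n + 1/(-3 + n))/(2*n))) = 3*(2*n/(n + 1/(-3 + n))) = 6*n/(n + 1/(-3 + n)))
j(7, -7)*(-66 + h(-1)) = (2*(-7))*(-66 + 6*(-1)*(-3 - 1)/(1 + (-1)² - 3*(-1))) = -14*(-66 + 6*(-1)*(-4)/(1 + 1 + 3)) = -14*(-66 + 6*(-1)*(-4)/5) = -14*(-66 + 6*(-1)*(⅕)*(-4)) = -14*(-66 + 24/5) = -14*(-306/5) = 4284/5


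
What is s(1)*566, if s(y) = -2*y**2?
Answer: -1132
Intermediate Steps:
s(1)*566 = -2*1**2*566 = -2*1*566 = -2*566 = -1132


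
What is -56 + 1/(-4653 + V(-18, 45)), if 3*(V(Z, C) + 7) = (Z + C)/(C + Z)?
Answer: -782827/13979 ≈ -56.000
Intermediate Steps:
V(Z, C) = -20/3 (V(Z, C) = -7 + ((Z + C)/(C + Z))/3 = -7 + ((C + Z)/(C + Z))/3 = -7 + (⅓)*1 = -7 + ⅓ = -20/3)
-56 + 1/(-4653 + V(-18, 45)) = -56 + 1/(-4653 - 20/3) = -56 + 1/(-13979/3) = -56 - 3/13979 = -782827/13979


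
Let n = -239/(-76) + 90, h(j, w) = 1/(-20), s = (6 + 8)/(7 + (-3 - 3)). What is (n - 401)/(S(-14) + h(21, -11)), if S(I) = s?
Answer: -38995/1767 ≈ -22.068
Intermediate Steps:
s = 14 (s = 14/(7 - 6) = 14/1 = 14*1 = 14)
S(I) = 14
h(j, w) = -1/20
n = 7079/76 (n = -239*(-1/76) + 90 = 239/76 + 90 = 7079/76 ≈ 93.145)
(n - 401)/(S(-14) + h(21, -11)) = (7079/76 - 401)/(14 - 1/20) = -23397/(76*279/20) = -23397/76*20/279 = -38995/1767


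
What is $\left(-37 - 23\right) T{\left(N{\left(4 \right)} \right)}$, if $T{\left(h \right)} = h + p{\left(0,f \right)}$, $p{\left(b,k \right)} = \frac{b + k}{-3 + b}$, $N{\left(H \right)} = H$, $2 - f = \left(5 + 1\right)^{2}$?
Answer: $-920$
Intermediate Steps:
$f = -34$ ($f = 2 - \left(5 + 1\right)^{2} = 2 - 6^{2} = 2 - 36 = -34$)
$p{\left(b,k \right)} = \frac{b + k}{-3 + b}$
$T{\left(h \right)} = \frac{34}{3} + h$ ($T{\left(h \right)} = h + \frac{0 - 34}{-3 + 0} = h + \frac{1}{-3} \left(-34\right) = h - - \frac{34}{3} = h + \frac{34}{3} = \frac{34}{3} + h$)
$\left(-37 - 23\right) T{\left(N{\left(4 \right)} \right)} = \left(-37 - 23\right) \left(\frac{34}{3} + 4\right) = \left(-60\right) \frac{46}{3} = -920$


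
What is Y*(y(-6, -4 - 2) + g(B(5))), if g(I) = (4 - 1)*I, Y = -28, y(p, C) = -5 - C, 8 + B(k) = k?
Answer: 224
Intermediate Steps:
B(k) = -8 + k
g(I) = 3*I
Y*(y(-6, -4 - 2) + g(B(5))) = -28*((-5 - (-4 - 2)) + 3*(-8 + 5)) = -28*((-5 - 1*(-6)) + 3*(-3)) = -28*((-5 + 6) - 9) = -28*(1 - 9) = -28*(-8) = 224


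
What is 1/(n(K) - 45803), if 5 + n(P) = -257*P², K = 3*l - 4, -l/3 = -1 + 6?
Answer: -1/662865 ≈ -1.5086e-6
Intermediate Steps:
l = -15 (l = -3*(-1 + 6) = -3*5 = -15)
K = -49 (K = 3*(-15) - 4 = -45 - 4 = -49)
n(P) = -5 - 257*P²
1/(n(K) - 45803) = 1/((-5 - 257*(-49)²) - 45803) = 1/((-5 - 257*2401) - 45803) = 1/((-5 - 617057) - 45803) = 1/(-617062 - 45803) = 1/(-662865) = -1/662865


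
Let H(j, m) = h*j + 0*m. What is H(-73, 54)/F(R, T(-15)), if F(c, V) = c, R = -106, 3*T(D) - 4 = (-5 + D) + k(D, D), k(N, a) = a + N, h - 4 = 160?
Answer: 5986/53 ≈ 112.94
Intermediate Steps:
h = 164 (h = 4 + 160 = 164)
k(N, a) = N + a
H(j, m) = 164*j (H(j, m) = 164*j + 0*m = 164*j + 0 = 164*j)
T(D) = -⅓ + D (T(D) = 4/3 + ((-5 + D) + (D + D))/3 = 4/3 + ((-5 + D) + 2*D)/3 = 4/3 + (-5 + 3*D)/3 = 4/3 + (-5/3 + D) = -⅓ + D)
H(-73, 54)/F(R, T(-15)) = (164*(-73))/(-106) = -11972*(-1/106) = 5986/53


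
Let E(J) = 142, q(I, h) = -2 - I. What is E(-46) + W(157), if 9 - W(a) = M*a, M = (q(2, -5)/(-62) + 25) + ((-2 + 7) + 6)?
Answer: -170845/31 ≈ -5511.1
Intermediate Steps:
M = 1118/31 (M = ((-2 - 1*2)/(-62) + 25) + ((-2 + 7) + 6) = ((-2 - 2)*(-1/62) + 25) + (5 + 6) = (-4*(-1/62) + 25) + 11 = (2/31 + 25) + 11 = 777/31 + 11 = 1118/31 ≈ 36.065)
W(a) = 9 - 1118*a/31
E(-46) + W(157) = 142 + (9 - 1118/31*157) = 142 + (9 - 175526/31) = 142 - 175247/31 = -170845/31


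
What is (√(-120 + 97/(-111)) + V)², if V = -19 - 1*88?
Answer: (11877 - I*√1489287)²/12321 ≈ 11328.0 - 2352.8*I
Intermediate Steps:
V = -107 (V = -19 - 88 = -107)
(√(-120 + 97/(-111)) + V)² = (√(-120 + 97/(-111)) - 107)² = (√(-120 + 97*(-1/111)) - 107)² = (√(-120 - 97/111) - 107)² = (√(-13417/111) - 107)² = (I*√1489287/111 - 107)² = (-107 + I*√1489287/111)²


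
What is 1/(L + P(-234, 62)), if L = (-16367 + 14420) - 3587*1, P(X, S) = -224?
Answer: -1/5758 ≈ -0.00017367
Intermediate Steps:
L = -5534 (L = -1947 - 3587 = -5534)
1/(L + P(-234, 62)) = 1/(-5534 - 224) = 1/(-5758) = -1/5758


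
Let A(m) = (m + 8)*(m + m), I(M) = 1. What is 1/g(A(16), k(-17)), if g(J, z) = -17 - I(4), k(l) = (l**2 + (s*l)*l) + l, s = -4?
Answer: -1/18 ≈ -0.055556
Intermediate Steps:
k(l) = l - 3*l**2 (k(l) = (l**2 + (-4*l)*l) + l = (l**2 - 4*l**2) + l = -3*l**2 + l = l - 3*l**2)
A(m) = 2*m*(8 + m) (A(m) = (8 + m)*(2*m) = 2*m*(8 + m))
g(J, z) = -18 (g(J, z) = -17 - 1*1 = -17 - 1 = -18)
1/g(A(16), k(-17)) = 1/(-18) = -1/18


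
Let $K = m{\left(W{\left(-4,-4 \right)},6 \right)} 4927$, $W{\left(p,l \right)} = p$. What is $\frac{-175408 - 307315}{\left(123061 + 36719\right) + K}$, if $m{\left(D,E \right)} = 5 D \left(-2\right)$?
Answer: $- \frac{482723}{356860} \approx -1.3527$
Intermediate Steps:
$m{\left(D,E \right)} = - 10 D$
$K = 197080$ ($K = \left(-10\right) \left(-4\right) 4927 = 40 \cdot 4927 = 197080$)
$\frac{-175408 - 307315}{\left(123061 + 36719\right) + K} = \frac{-175408 - 307315}{\left(123061 + 36719\right) + 197080} = - \frac{482723}{159780 + 197080} = - \frac{482723}{356860}$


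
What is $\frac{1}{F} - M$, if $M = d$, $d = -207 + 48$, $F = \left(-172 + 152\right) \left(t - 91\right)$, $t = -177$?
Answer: $\frac{852241}{5360} \approx 159.0$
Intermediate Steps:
$F = 5360$ ($F = \left(-172 + 152\right) \left(-177 - 91\right) = \left(-20\right) \left(-268\right) = 5360$)
$d = -159$
$M = -159$
$\frac{1}{F} - M = \frac{1}{5360} - -159 = \frac{1}{5360} + 159 = \frac{852241}{5360}$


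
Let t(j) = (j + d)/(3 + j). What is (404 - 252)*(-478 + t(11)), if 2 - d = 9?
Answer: -508288/7 ≈ -72613.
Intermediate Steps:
d = -7 (d = 2 - 1*9 = 2 - 9 = -7)
t(j) = (-7 + j)/(3 + j) (t(j) = (j - 7)/(3 + j) = (-7 + j)/(3 + j))
(404 - 252)*(-478 + t(11)) = (404 - 252)*(-478 + (-7 + 11)/(3 + 11)) = 152*(-478 + 4/14) = 152*(-478 + (1/14)*4) = 152*(-478 + 2/7) = 152*(-3344/7) = -508288/7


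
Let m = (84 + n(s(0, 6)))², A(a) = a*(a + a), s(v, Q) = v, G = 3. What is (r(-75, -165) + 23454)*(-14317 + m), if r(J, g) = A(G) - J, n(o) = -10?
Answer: -208179027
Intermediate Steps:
A(a) = 2*a² (A(a) = a*(2*a) = 2*a²)
r(J, g) = 18 - J (r(J, g) = 2*3² - J = 2*9 - J = 18 - J)
m = 5476 (m = (84 - 10)² = 74² = 5476)
(r(-75, -165) + 23454)*(-14317 + m) = ((18 - 1*(-75)) + 23454)*(-14317 + 5476) = ((18 + 75) + 23454)*(-8841) = (93 + 23454)*(-8841) = 23547*(-8841) = -208179027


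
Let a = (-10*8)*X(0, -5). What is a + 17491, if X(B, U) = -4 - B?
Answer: 17811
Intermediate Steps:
a = 320 (a = (-10*8)*(-4 - 1*0) = -80*(-4 + 0) = -80*(-4) = 320)
a + 17491 = 320 + 17491 = 17811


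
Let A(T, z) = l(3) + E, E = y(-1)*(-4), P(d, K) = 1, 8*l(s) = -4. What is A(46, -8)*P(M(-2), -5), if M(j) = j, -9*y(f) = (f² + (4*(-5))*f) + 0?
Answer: 53/6 ≈ 8.8333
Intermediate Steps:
y(f) = -f²/9 + 20*f/9 (y(f) = -((f² + (4*(-5))*f) + 0)/9 = -((f² - 20*f) + 0)/9 = -(f² - 20*f)/9 = -f²/9 + 20*f/9)
l(s) = -½ (l(s) = (⅛)*(-4) = -½)
E = 28/3 (E = ((⅑)*(-1)*(20 - 1*(-1)))*(-4) = ((⅑)*(-1)*(20 + 1))*(-4) = ((⅑)*(-1)*21)*(-4) = -7/3*(-4) = 28/3 ≈ 9.3333)
A(T, z) = 53/6 (A(T, z) = -½ + 28/3 = 53/6)
A(46, -8)*P(M(-2), -5) = (53/6)*1 = 53/6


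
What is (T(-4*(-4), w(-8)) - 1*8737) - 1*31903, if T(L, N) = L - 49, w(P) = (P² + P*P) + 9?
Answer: -40673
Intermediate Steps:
w(P) = 9 + 2*P² (w(P) = (P² + P²) + 9 = 2*P² + 9 = 9 + 2*P²)
T(L, N) = -49 + L
(T(-4*(-4), w(-8)) - 1*8737) - 1*31903 = ((-49 - 4*(-4)) - 1*8737) - 1*31903 = ((-49 + 16) - 8737) - 31903 = (-33 - 8737) - 31903 = -8770 - 31903 = -40673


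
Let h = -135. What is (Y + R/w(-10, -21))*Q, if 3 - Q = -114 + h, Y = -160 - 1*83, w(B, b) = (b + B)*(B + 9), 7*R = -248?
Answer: -61524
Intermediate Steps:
R = -248/7 (R = (1/7)*(-248) = -248/7 ≈ -35.429)
w(B, b) = (9 + B)*(B + b) (w(B, b) = (B + b)*(9 + B) = (9 + B)*(B + b))
Y = -243 (Y = -160 - 83 = -243)
Q = 252 (Q = 3 - (-114 - 135) = 3 - 1*(-249) = 3 + 249 = 252)
(Y + R/w(-10, -21))*Q = (-243 - 248/(7*((-10)**2 + 9*(-10) + 9*(-21) - 10*(-21))))*252 = (-243 - 248/(7*(100 - 90 - 189 + 210)))*252 = (-243 - 248/7/31)*252 = (-243 - 248/7*1/31)*252 = (-243 - 8/7)*252 = -1709/7*252 = -61524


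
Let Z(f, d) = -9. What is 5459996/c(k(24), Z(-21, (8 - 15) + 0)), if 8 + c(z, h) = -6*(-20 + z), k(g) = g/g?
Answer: 2729998/53 ≈ 51509.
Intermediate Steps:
k(g) = 1
c(z, h) = 112 - 6*z (c(z, h) = -8 - 6*(-20 + z) = -8 + (120 - 6*z) = 112 - 6*z)
5459996/c(k(24), Z(-21, (8 - 15) + 0)) = 5459996/(112 - 6*1) = 5459996/(112 - 6) = 5459996/106 = 5459996*(1/106) = 2729998/53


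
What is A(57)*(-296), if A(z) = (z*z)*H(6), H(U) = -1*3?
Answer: 2885112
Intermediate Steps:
H(U) = -3
A(z) = -3*z² (A(z) = (z*z)*(-3) = z²*(-3) = -3*z²)
A(57)*(-296) = -3*57²*(-296) = -3*3249*(-296) = -9747*(-296) = 2885112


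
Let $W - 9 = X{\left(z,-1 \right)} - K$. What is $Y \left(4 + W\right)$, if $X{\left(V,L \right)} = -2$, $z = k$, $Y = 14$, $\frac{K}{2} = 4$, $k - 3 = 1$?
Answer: $42$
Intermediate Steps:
$k = 4$ ($k = 3 + 1 = 4$)
$K = 8$ ($K = 2 \cdot 4 = 8$)
$z = 4$
$W = -1$ ($W = 9 - 10 = -1$)
$Y \left(4 + W\right) = 14 \left(4 - 1\right) = 14 \cdot 3 = 42$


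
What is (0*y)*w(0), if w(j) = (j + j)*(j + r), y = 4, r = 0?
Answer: 0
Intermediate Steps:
w(j) = 2*j**2 (w(j) = (j + j)*(j + 0) = (2*j)*j = 2*j**2)
(0*y)*w(0) = (0*4)*(2*0**2) = 0*(2*0) = 0*0 = 0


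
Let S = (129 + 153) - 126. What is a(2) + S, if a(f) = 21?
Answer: 177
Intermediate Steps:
S = 156 (S = 282 - 126 = 156)
a(2) + S = 21 + 156 = 177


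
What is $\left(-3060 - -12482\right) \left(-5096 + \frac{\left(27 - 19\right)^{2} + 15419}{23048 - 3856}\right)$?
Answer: $- \frac{460674316739}{9596} \approx -4.8007 \cdot 10^{7}$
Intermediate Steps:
$\left(-3060 - -12482\right) \left(-5096 + \frac{\left(27 - 19\right)^{2} + 15419}{23048 - 3856}\right) = \left(-3060 + 12482\right) \left(-5096 + \frac{8^{2} + 15419}{19192}\right) = 9422 \left(-5096 + \left(64 + 15419\right) \frac{1}{19192}\right) = 9422 \left(-5096 + 15483 \cdot \frac{1}{19192}\right) = 9422 \left(-5096 + \frac{15483}{19192}\right) = 9422 \left(- \frac{97786949}{19192}\right) = - \frac{460674316739}{9596}$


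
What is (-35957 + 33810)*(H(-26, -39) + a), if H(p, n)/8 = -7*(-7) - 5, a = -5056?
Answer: 10099488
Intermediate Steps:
H(p, n) = 352 (H(p, n) = 8*(-7*(-7) - 5) = 8*(49 - 5) = 8*44 = 352)
(-35957 + 33810)*(H(-26, -39) + a) = (-35957 + 33810)*(352 - 5056) = -2147*(-4704) = 10099488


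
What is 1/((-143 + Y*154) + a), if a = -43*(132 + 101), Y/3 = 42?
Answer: 1/9242 ≈ 0.00010820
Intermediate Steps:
Y = 126 (Y = 3*42 = 126)
a = -10019 (a = -43*233 = -10019)
1/((-143 + Y*154) + a) = 1/((-143 + 126*154) - 10019) = 1/((-143 + 19404) - 10019) = 1/(19261 - 10019) = 1/9242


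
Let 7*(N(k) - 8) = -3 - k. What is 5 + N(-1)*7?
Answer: 59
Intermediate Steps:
N(k) = 53/7 - k/7 (N(k) = 8 + (-3 - k)/7 = 8 + (-3/7 - k/7) = 53/7 - k/7)
5 + N(-1)*7 = 5 + (53/7 - ⅐*(-1))*7 = 5 + (53/7 + ⅐)*7 = 5 + (54/7)*7 = 5 + 54 = 59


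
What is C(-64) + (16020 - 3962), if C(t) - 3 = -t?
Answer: 12125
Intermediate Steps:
C(t) = 3 - t
C(-64) + (16020 - 3962) = (3 - 1*(-64)) + (16020 - 3962) = (3 + 64) + 12058 = 67 + 12058 = 12125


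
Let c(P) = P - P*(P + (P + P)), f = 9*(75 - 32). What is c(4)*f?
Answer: -17028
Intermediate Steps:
f = 387 (f = 9*43 = 387)
c(P) = P - 3*P² (c(P) = P - P*(P + 2*P) = P - P*3*P = P - 3*P²)
c(4)*f = (4*(1 - 3*4))*387 = (4*(1 - 12))*387 = (4*(-11))*387 = -44*387 = -17028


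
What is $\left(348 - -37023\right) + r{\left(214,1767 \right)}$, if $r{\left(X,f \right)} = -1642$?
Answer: $35729$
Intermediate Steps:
$\left(348 - -37023\right) + r{\left(214,1767 \right)} = \left(348 - -37023\right) - 1642 = \left(348 + 37023\right) - 1642 = 37371 - 1642 = 35729$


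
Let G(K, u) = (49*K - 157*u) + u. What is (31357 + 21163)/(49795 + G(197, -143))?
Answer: 13130/20439 ≈ 0.64240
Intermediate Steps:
G(K, u) = -156*u + 49*K (G(K, u) = (-157*u + 49*K) + u = -156*u + 49*K)
(31357 + 21163)/(49795 + G(197, -143)) = (31357 + 21163)/(49795 + (-156*(-143) + 49*197)) = 52520/(49795 + (22308 + 9653)) = 52520/(49795 + 31961) = 52520/81756 = 52520*(1/81756) = 13130/20439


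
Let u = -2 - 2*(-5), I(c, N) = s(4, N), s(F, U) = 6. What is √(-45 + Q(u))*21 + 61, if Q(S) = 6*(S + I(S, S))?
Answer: 61 + 21*√39 ≈ 192.15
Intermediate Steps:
I(c, N) = 6
u = 8 (u = -2 + 10 = 8)
Q(S) = 36 + 6*S (Q(S) = 6*(S + 6) = 6*(6 + S) = 36 + 6*S)
√(-45 + Q(u))*21 + 61 = √(-45 + (36 + 6*8))*21 + 61 = √(-45 + (36 + 48))*21 + 61 = √(-45 + 84)*21 + 61 = √39*21 + 61 = 21*√39 + 61 = 61 + 21*√39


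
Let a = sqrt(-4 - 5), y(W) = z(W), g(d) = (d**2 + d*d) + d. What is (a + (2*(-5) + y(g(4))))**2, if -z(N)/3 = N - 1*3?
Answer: 11872 - 654*I ≈ 11872.0 - 654.0*I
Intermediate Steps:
z(N) = 9 - 3*N (z(N) = -3*(N - 1*3) = -3*(N - 3) = -3*(-3 + N) = 9 - 3*N)
g(d) = d + 2*d**2 (g(d) = (d**2 + d**2) + d = 2*d**2 + d = d + 2*d**2)
y(W) = 9 - 3*W
a = 3*I (a = sqrt(-9) = 3*I ≈ 3.0*I)
(a + (2*(-5) + y(g(4))))**2 = (3*I + (2*(-5) + (9 - 12*(1 + 2*4))))**2 = (3*I + (-10 + (9 - 12*(1 + 8))))**2 = (3*I + (-10 + (9 - 12*9)))**2 = (3*I + (-10 + (9 - 3*36)))**2 = (3*I + (-10 + (9 - 108)))**2 = (3*I + (-10 - 99))**2 = (3*I - 109)**2 = (-109 + 3*I)**2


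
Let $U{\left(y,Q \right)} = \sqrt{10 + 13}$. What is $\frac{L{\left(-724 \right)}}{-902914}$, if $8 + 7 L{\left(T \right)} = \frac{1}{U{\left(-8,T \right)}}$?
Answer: $\frac{4}{3160199} - \frac{\sqrt{23}}{145369154} \approx 1.2328 \cdot 10^{-6}$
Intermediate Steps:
$U{\left(y,Q \right)} = \sqrt{23}$
$L{\left(T \right)} = - \frac{8}{7} + \frac{\sqrt{23}}{161}$ ($L{\left(T \right)} = - \frac{8}{7} + \frac{1}{7 \sqrt{23}} = - \frac{8}{7} + \frac{\frac{1}{23} \sqrt{23}}{7} = - \frac{8}{7} + \frac{\sqrt{23}}{161}$)
$\frac{L{\left(-724 \right)}}{-902914} = \frac{- \frac{8}{7} + \frac{\sqrt{23}}{161}}{-902914} = \left(- \frac{8}{7} + \frac{\sqrt{23}}{161}\right) \left(- \frac{1}{902914}\right) = \frac{4}{3160199} - \frac{\sqrt{23}}{145369154}$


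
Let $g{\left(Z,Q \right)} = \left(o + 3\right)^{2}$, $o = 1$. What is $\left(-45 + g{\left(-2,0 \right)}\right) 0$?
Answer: $0$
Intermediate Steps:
$g{\left(Z,Q \right)} = 16$ ($g{\left(Z,Q \right)} = \left(1 + 3\right)^{2} = 4^{2} = 16$)
$\left(-45 + g{\left(-2,0 \right)}\right) 0 = \left(-45 + 16\right) 0 = \left(-29\right) 0 = 0$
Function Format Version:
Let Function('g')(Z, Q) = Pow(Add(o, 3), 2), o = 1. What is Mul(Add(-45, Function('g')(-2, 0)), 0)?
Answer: 0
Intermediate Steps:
Function('g')(Z, Q) = 16 (Function('g')(Z, Q) = Pow(Add(1, 3), 2) = Pow(4, 2) = 16)
Mul(Add(-45, Function('g')(-2, 0)), 0) = Mul(Add(-45, 16), 0) = Mul(-29, 0) = 0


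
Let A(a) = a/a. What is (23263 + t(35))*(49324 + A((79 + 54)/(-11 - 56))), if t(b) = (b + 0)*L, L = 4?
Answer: 1154352975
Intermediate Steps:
t(b) = 4*b (t(b) = (b + 0)*4 = b*4 = 4*b)
A(a) = 1
(23263 + t(35))*(49324 + A((79 + 54)/(-11 - 56))) = (23263 + 4*35)*(49324 + 1) = (23263 + 140)*49325 = 23403*49325 = 1154352975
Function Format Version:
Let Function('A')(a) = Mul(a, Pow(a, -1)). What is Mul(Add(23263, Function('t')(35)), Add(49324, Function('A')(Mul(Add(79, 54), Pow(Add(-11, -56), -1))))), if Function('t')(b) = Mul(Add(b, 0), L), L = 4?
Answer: 1154352975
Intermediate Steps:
Function('t')(b) = Mul(4, b) (Function('t')(b) = Mul(Add(b, 0), 4) = Mul(b, 4) = Mul(4, b))
Function('A')(a) = 1
Mul(Add(23263, Function('t')(35)), Add(49324, Function('A')(Mul(Add(79, 54), Pow(Add(-11, -56), -1))))) = Mul(Add(23263, Mul(4, 35)), Add(49324, 1)) = Mul(Add(23263, 140), 49325) = Mul(23403, 49325) = 1154352975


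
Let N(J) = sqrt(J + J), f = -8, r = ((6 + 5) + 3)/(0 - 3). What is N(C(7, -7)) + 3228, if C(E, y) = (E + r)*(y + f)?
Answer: 3228 + I*sqrt(70) ≈ 3228.0 + 8.3666*I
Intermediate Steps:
r = -14/3 (r = (11 + 3)/(-3) = 14*(-1/3) = -14/3 ≈ -4.6667)
C(E, y) = (-8 + y)*(-14/3 + E) (C(E, y) = (E - 14/3)*(y - 8) = (-14/3 + E)*(-8 + y) = (-8 + y)*(-14/3 + E))
N(J) = sqrt(2)*sqrt(J) (N(J) = sqrt(2*J) = sqrt(2)*sqrt(J))
N(C(7, -7)) + 3228 = sqrt(2)*sqrt(112/3 - 8*7 - 14/3*(-7) + 7*(-7)) + 3228 = sqrt(2)*sqrt(112/3 - 56 + 98/3 - 49) + 3228 = sqrt(2)*sqrt(-35) + 3228 = sqrt(2)*(I*sqrt(35)) + 3228 = I*sqrt(70) + 3228 = 3228 + I*sqrt(70)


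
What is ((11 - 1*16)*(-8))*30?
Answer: 1200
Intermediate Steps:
((11 - 1*16)*(-8))*30 = ((11 - 16)*(-8))*30 = -5*(-8)*30 = 40*30 = 1200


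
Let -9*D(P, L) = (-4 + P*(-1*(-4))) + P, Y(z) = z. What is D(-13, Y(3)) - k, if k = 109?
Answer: -304/3 ≈ -101.33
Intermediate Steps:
D(P, L) = 4/9 - 5*P/9 (D(P, L) = -((-4 + P*(-1*(-4))) + P)/9 = -((-4 + P*4) + P)/9 = -((-4 + 4*P) + P)/9 = -(-4 + 5*P)/9 = 4/9 - 5*P/9)
D(-13, Y(3)) - k = (4/9 - 5/9*(-13)) - 1*109 = (4/9 + 65/9) - 109 = 23/3 - 109 = -304/3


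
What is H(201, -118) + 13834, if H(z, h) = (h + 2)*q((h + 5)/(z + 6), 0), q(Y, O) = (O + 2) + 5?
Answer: 13022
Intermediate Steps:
q(Y, O) = 7 + O (q(Y, O) = (2 + O) + 5 = 7 + O)
H(z, h) = 14 + 7*h (H(z, h) = (h + 2)*(7 + 0) = (2 + h)*7 = 14 + 7*h)
H(201, -118) + 13834 = (14 + 7*(-118)) + 13834 = (14 - 826) + 13834 = -812 + 13834 = 13022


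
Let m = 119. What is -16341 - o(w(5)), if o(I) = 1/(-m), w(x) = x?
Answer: -1944578/119 ≈ -16341.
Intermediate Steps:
o(I) = -1/119 (o(I) = 1/(-1*119) = 1/(-119) = -1/119)
-16341 - o(w(5)) = -16341 - 1*(-1/119) = -16341 + 1/119 = -1944578/119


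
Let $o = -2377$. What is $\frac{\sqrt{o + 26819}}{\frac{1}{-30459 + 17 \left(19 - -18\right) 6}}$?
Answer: $- 293535 \sqrt{202} \approx -4.1719 \cdot 10^{6}$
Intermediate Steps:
$\frac{\sqrt{o + 26819}}{\frac{1}{-30459 + 17 \left(19 - -18\right) 6}} = \frac{\sqrt{-2377 + 26819}}{\frac{1}{-30459 + 17 \left(19 - -18\right) 6}} = \frac{\sqrt{24442}}{\frac{1}{-30459 + 17 \left(19 + 18\right) 6}} = \frac{11 \sqrt{202}}{\frac{1}{-30459 + 17 \cdot 37 \cdot 6}} = \frac{11 \sqrt{202}}{\frac{1}{-30459 + 629 \cdot 6}} = \frac{11 \sqrt{202}}{\frac{1}{-30459 + 3774}} = \frac{11 \sqrt{202}}{\frac{1}{-26685}} = \frac{11 \sqrt{202}}{- \frac{1}{26685}} = 11 \sqrt{202} \left(-26685\right) = - 293535 \sqrt{202}$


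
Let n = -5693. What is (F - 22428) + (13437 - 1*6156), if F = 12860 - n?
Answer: 3406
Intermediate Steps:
F = 18553 (F = 12860 - 1*(-5693) = 12860 + 5693 = 18553)
(F - 22428) + (13437 - 1*6156) = (18553 - 22428) + (13437 - 1*6156) = -3875 + (13437 - 6156) = -3875 + 7281 = 3406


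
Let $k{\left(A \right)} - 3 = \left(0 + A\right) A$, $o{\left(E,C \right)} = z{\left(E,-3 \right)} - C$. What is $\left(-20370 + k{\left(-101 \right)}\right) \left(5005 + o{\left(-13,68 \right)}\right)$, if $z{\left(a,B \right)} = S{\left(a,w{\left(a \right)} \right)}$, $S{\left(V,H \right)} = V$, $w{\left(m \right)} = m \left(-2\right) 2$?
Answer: $-50057384$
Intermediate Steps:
$w{\left(m \right)} = - 4 m$ ($w{\left(m \right)} = - 2 m 2 = - 4 m$)
$z{\left(a,B \right)} = a$
$o{\left(E,C \right)} = E - C$
$k{\left(A \right)} = 3 + A^{2}$ ($k{\left(A \right)} = 3 + \left(0 + A\right) A = 3 + A A = 3 + A^{2}$)
$\left(-20370 + k{\left(-101 \right)}\right) \left(5005 + o{\left(-13,68 \right)}\right) = \left(-20370 + \left(3 + \left(-101\right)^{2}\right)\right) \left(5005 - 81\right) = \left(-20370 + \left(3 + 10201\right)\right) \left(5005 - 81\right) = \left(-20370 + 10204\right) \left(5005 - 81\right) = \left(-10166\right) 4924 = -50057384$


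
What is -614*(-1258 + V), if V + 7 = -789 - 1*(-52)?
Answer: 1229228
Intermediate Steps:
V = -744 (V = -7 + (-789 - 1*(-52)) = -7 + (-789 + 52) = -7 - 737 = -744)
-614*(-1258 + V) = -614*(-1258 - 744) = -614*(-2002) = 1229228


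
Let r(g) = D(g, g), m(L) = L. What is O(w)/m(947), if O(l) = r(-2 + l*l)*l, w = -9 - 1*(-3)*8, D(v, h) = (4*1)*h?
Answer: 13380/947 ≈ 14.129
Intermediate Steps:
D(v, h) = 4*h
r(g) = 4*g
w = 15 (w = -9 + 3*8 = -9 + 24 = 15)
O(l) = l*(-8 + 4*l²) (O(l) = (4*(-2 + l*l))*l = (4*(-2 + l²))*l = (-8 + 4*l²)*l = l*(-8 + 4*l²))
O(w)/m(947) = (4*15*(-2 + 15²))/947 = (4*15*(-2 + 225))*(1/947) = (4*15*223)*(1/947) = 13380*(1/947) = 13380/947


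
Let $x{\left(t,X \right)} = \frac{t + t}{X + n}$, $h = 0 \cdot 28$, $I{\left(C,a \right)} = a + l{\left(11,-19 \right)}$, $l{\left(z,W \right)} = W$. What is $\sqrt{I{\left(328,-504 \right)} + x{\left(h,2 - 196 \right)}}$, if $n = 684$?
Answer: $i \sqrt{523} \approx 22.869 i$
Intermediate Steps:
$I{\left(C,a \right)} = -19 + a$ ($I{\left(C,a \right)} = a - 19 = -19 + a$)
$h = 0$
$x{\left(t,X \right)} = \frac{2 t}{684 + X}$ ($x{\left(t,X \right)} = \frac{t + t}{X + 684} = \frac{2 t}{684 + X}$)
$\sqrt{I{\left(328,-504 \right)} + x{\left(h,2 - 196 \right)}} = \sqrt{\left(-19 - 504\right) + 2 \cdot 0 \frac{1}{684 + \left(2 - 196\right)}} = \sqrt{-523 + 2 \cdot 0 \frac{1}{684 - 194}} = \sqrt{-523 + 2 \cdot 0 \cdot \frac{1}{490}} = \sqrt{-523 + 0} = \sqrt{-523} = i \sqrt{523}$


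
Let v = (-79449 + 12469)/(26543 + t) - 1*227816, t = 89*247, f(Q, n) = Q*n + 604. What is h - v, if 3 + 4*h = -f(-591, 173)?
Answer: 6144031665/24263 ≈ 2.5323e+5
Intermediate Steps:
f(Q, n) = 604 + Q*n
t = 21983
v = -5527533098/24263 (v = (-79449 + 12469)/(26543 + 21983) - 1*227816 = -66980/48526 - 227816 = -66980*1/48526 - 227816 = -33490/24263 - 227816 = -5527533098/24263 ≈ -2.2782e+5)
h = 25409 (h = -¾ + (-(604 - 591*173))/4 = -¾ + (-(604 - 102243))/4 = -¾ + (-1*(-101639))/4 = -¾ + (¼)*101639 = -¾ + 101639/4 = 25409)
h - v = 25409 - 1*(-5527533098/24263) = 25409 + 5527533098/24263 = 6144031665/24263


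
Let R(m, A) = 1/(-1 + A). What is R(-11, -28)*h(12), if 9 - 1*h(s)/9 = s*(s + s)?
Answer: 2511/29 ≈ 86.586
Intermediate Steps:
h(s) = 81 - 18*s² (h(s) = 81 - 9*s*(s + s) = 81 - 9*s*2*s = 81 - 18*s²)
R(-11, -28)*h(12) = (81 - 18*12²)/(-1 - 28) = (81 - 18*144)/(-29) = -(81 - 2592)/29 = -1/29*(-2511) = 2511/29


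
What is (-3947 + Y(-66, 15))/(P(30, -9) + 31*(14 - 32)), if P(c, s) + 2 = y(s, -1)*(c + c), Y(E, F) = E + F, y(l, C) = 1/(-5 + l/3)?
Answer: 7996/1135 ≈ 7.0449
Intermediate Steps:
y(l, C) = 1/(-5 + l/3) (y(l, C) = 1/(-5 + l*(⅓)) = 1/(-5 + l/3))
P(c, s) = -2 + 6*c/(-15 + s) (P(c, s) = -2 + (3/(-15 + s))*(c + c) = -2 + (3/(-15 + s))*(2*c) = -2 + 6*c/(-15 + s))
(-3947 + Y(-66, 15))/(P(30, -9) + 31*(14 - 32)) = (-3947 + (-66 + 15))/(2*(15 - 1*(-9) + 3*30)/(-15 - 9) + 31*(14 - 32)) = (-3947 - 51)/(2*(15 + 9 + 90)/(-24) + 31*(-18)) = -3998/(2*(-1/24)*114 - 558) = -3998/(-19/2 - 558) = -3998/(-1135/2) = -3998*(-2/1135) = 7996/1135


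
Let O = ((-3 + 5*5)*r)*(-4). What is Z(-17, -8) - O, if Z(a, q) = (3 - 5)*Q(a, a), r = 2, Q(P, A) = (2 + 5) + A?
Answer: 196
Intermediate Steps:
Q(P, A) = 7 + A
Z(a, q) = -14 - 2*a (Z(a, q) = (3 - 5)*(7 + a) = -2*(7 + a) = -14 - 2*a)
O = -176 (O = ((-3 + 5*5)*2)*(-4) = ((-3 + 25)*2)*(-4) = (22*2)*(-4) = 44*(-4) = -176)
Z(-17, -8) - O = (-14 - 2*(-17)) - 1*(-176) = (-14 + 34) + 176 = 20 + 176 = 196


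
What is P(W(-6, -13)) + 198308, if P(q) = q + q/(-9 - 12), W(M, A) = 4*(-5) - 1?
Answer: 198288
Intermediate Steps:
W(M, A) = -21 (W(M, A) = -20 - 1 = -21)
P(q) = 20*q/21 (P(q) = q + q/(-21) = q - q/21 = 20*q/21)
P(W(-6, -13)) + 198308 = (20/21)*(-21) + 198308 = -20 + 198308 = 198288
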